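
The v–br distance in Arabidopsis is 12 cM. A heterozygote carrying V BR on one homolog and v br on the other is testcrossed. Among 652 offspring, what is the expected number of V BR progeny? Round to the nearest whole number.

A map distance of 12 cM corresponds to a recombination frequency of 0.120.
The F1 is V BR / v br, so V BR is a parental gamete class with expected frequency (1 − r)/2 = 0.880/2 = 0.4400.
Expected number = 0.4400 × 652 = 286.88 ≈ 287.

287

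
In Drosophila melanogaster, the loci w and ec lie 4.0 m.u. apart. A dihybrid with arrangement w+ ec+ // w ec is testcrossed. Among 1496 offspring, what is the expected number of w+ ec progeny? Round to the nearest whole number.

A map distance of 4.0 m.u. corresponds to a recombination frequency of 0.040.
The F1 is w+ ec+ / w ec, so w+ ec is a recombinant gamete class with expected frequency r/2 = 0.040/2 = 0.0200.
Expected number = 0.0200 × 1496 = 29.92 ≈ 30.

30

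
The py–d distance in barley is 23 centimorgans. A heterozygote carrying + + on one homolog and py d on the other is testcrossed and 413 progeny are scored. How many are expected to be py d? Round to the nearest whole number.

A map distance of 23 centimorgans corresponds to a recombination frequency of 0.230.
The F1 is + + / py d, so py d is a parental gamete class with expected frequency (1 − r)/2 = 0.770/2 = 0.3850.
Expected number = 0.3850 × 413 = 159.00 ≈ 159.

159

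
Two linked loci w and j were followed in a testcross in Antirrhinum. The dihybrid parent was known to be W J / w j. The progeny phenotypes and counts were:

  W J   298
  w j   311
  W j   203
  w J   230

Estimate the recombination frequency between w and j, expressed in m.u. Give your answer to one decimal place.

The recombinant classes are W j and w J: 203 + 230 = 433.
Recombination frequency = 433/1042 = 0.4155 ≈ 41.6%, i.e. 41.6 m.u.

41.6 m.u.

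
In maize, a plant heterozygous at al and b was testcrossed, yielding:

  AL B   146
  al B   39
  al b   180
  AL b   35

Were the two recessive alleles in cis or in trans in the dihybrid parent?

The two most frequent classes are AL B (146) and al b (180); these are the parental (non-recombinant) types.
So the F1 carried AL B on one chromosome and al b on the other — the recessive alleles are on the same chromosome (cis / coupling).

cis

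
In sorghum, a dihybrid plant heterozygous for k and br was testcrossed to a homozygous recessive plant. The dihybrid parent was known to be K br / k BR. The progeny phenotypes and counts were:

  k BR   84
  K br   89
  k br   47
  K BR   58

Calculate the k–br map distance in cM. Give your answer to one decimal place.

37.8 cM

The recombinant classes are K BR and k br: 58 + 47 = 105.
Recombination frequency = 105/278 = 0.3777 ≈ 37.8%, i.e. 37.8 cM.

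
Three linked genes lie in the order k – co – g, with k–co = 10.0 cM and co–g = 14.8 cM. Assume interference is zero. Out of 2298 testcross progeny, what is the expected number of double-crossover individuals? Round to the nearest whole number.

Map distances give recombination frequencies of 0.100 and 0.148 for the two intervals.
With no interference, expected double-crossover frequency = 0.100 × 0.148 = 0.01480.
Expected number = 0.01480 × 2298 = 34.01 ≈ 34.

34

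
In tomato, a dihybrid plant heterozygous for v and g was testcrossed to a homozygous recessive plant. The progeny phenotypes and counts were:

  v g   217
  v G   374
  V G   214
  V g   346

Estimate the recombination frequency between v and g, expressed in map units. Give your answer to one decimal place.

37.4 map units

The two most frequent classes, V g (346) and v G (374), are the parental types, so the F1 was V g / v G.
The recombinant classes are V G and v g: 214 + 217 = 431.
Recombination frequency = 431/1151 = 0.3745 ≈ 37.4%, i.e. 37.4 map units.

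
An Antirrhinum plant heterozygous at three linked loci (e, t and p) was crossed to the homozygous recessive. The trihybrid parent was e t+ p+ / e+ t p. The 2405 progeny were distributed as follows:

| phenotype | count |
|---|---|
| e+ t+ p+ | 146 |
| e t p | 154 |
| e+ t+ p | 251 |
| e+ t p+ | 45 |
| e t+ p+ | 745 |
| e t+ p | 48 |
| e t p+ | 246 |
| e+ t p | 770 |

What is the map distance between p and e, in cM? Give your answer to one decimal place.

The two rarest classes, e t+ p and e+ t p+, are the double crossovers. Comparing them with the parentals, only the p allele has switched, so p is the middle locus and the order is t – p – e.
Crossovers in the p–e interval produce the single-crossover classes e+ t+ p+ and e t p (146 + 154 = 300) plus the double crossovers (93).
RF(p–e) = (300 + 93) / 2405 = 393/2405 = 0.1634 → 16.3 cM.

16.3 cM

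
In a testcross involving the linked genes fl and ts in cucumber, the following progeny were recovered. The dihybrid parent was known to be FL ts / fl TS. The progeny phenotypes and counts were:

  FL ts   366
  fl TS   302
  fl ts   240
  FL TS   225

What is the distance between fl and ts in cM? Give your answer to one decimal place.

The recombinant classes are FL TS and fl ts: 225 + 240 = 465.
Recombination frequency = 465/1133 = 0.4104 ≈ 41.0%, i.e. 41.0 cM.

41.0 cM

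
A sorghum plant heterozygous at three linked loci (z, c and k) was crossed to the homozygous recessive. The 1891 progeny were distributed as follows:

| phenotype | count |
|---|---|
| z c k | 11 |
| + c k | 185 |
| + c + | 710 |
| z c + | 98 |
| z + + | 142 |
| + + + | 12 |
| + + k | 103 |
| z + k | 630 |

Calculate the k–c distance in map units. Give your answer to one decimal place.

The two most frequent reciprocal classes, + c + and z + k, are the parental types, so the F1 was + c + / z + k.
The two rarest classes, + + + and z c k, are the double crossovers. Comparing them with the parentals, only the c allele has switched, so c is the middle locus and the order is z – c – k.
Crossovers in the c–k interval produce the single-crossover classes + c k and z + + (185 + 142 = 327) plus the double crossovers (23).
RF(c–k) = (327 + 23) / 1891 = 350/1891 = 0.1851 → 18.5 map units.

18.5 map units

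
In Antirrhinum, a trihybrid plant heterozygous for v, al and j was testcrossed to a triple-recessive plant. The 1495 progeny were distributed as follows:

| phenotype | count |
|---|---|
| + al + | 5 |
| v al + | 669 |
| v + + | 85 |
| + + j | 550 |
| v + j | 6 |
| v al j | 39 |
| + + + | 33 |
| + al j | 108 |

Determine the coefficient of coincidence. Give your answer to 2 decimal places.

0.97

The two most frequent reciprocal classes, + + j and v al +, are the parental types, so the F1 was + + j / v al +.
The two rarest classes, v + j and + al +, are the double crossovers. Comparing them with the parentals, only the v allele has switched, so v is the middle locus and the order is al – v – j.
al–v: (193 + 11)/1495 = 0.1365; v–j: (72 + 11)/1495 = 0.0555.
Expected DCO frequency = 0.1365 × 0.0555 ≈ 0.00758; observed = 11/1495 ≈ 0.00736.
Coefficient of coincidence = 0.00736/0.00758 ≈ 0.97.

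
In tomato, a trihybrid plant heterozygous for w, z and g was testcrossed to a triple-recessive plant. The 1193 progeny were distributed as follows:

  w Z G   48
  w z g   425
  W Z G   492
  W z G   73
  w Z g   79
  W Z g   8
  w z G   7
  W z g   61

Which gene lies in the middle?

The two most frequent reciprocal classes, w z g and W Z G, are the parental types, so the F1 was w z g / W Z G.
The two rarest classes, w z G and W Z g, are the double crossovers. Comparing them with the parentals, only the g allele has switched, so g is the middle locus and the order is w – g – z.

g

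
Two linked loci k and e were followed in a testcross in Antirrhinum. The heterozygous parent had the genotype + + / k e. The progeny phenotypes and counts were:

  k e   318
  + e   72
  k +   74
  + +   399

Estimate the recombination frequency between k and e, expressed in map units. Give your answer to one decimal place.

16.9 map units

The recombinant classes are + e and k +: 72 + 74 = 146.
Recombination frequency = 146/863 = 0.1692 ≈ 16.9%, i.e. 16.9 map units.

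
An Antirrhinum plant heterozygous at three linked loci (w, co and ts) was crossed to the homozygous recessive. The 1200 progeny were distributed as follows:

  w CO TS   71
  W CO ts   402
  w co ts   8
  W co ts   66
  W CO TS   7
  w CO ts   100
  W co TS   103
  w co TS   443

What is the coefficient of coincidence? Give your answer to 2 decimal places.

0.54

The two most frequent reciprocal classes, w co TS and W CO ts, are the parental types, so the F1 was w co TS / W CO ts.
The two rarest classes, w co ts and W CO TS, are the double crossovers. Comparing them with the parentals, only the ts allele has switched, so ts is the middle locus and the order is co – ts – w.
co–ts: (137 + 15)/1200 = 0.1267; ts–w: (203 + 15)/1200 = 0.1817.
Expected DCO frequency = 0.1267 × 0.1817 ≈ 0.02302; observed = 15/1200 ≈ 0.01250.
Coefficient of coincidence = 0.01250/0.02302 ≈ 0.54.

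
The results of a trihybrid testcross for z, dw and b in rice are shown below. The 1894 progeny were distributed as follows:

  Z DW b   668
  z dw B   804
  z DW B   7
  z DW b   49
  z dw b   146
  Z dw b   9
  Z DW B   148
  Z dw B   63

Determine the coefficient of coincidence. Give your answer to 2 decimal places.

The two most frequent reciprocal classes, z dw B and Z DW b, are the parental types, so the F1 was z dw B / Z DW b.
The two rarest classes, z DW B and Z dw b, are the double crossovers. Comparing them with the parentals, only the dw allele has switched, so dw is the middle locus and the order is z – dw – b.
z–dw: (112 + 16)/1894 = 0.0676; dw–b: (294 + 16)/1894 = 0.1637.
Expected DCO frequency = 0.0676 × 0.1637 ≈ 0.01107; observed = 16/1894 ≈ 0.00845.
Coefficient of coincidence = 0.00845/0.01107 ≈ 0.76.

0.76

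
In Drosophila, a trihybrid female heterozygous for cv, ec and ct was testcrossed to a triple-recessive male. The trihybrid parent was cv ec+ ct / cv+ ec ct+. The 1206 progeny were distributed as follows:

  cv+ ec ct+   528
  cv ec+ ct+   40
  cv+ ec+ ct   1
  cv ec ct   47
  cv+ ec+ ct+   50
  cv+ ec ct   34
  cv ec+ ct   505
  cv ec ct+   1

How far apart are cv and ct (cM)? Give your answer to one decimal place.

6.3 cM

The two rarest classes, cv+ ec+ ct and cv ec ct+, are the double crossovers. Comparing them with the parentals, only the cv allele has switched, so cv is the middle locus and the order is ct – cv – ec.
Crossovers in the ct–cv interval produce the single-crossover classes cv ec+ ct+ and cv+ ec ct (40 + 34 = 74) plus the double crossovers (2).
RF(ct–cv) = (74 + 2) / 1206 = 76/1206 = 0.0630 → 6.3 cM.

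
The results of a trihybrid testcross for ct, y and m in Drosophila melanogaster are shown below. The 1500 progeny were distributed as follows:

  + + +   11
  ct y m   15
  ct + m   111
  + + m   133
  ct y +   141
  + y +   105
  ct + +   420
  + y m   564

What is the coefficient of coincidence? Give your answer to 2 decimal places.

The two most frequent reciprocal classes, ct + + and + y m, are the parental types, so the F1 was ct + + / + y m.
The two rarest classes, + + + and ct y m, are the double crossovers. Comparing them with the parentals, only the ct allele has switched, so ct is the middle locus and the order is m – ct – y.
m–ct: (216 + 26)/1500 = 0.1613; ct–y: (274 + 26)/1500 = 0.2000.
Expected DCO frequency = 0.1613 × 0.2000 ≈ 0.03226; observed = 26/1500 ≈ 0.01733.
Coefficient of coincidence = 0.01733/0.03226 ≈ 0.54.

0.54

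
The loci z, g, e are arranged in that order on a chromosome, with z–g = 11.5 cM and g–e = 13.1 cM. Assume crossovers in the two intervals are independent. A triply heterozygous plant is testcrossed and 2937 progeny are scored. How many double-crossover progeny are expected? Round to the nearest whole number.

Map distances give recombination frequencies of 0.115 and 0.131 for the two intervals.
With no interference, expected double-crossover frequency = 0.115 × 0.131 = 0.01507.
Expected number = 0.01507 × 2937 = 44.25 ≈ 44.

44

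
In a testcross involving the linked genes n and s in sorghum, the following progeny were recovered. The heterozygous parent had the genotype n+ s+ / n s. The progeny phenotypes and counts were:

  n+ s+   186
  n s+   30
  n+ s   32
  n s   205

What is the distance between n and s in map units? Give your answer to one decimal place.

13.7 map units

The recombinant classes are n+ s and n s+: 32 + 30 = 62.
Recombination frequency = 62/453 = 0.1369 ≈ 13.7%, i.e. 13.7 map units.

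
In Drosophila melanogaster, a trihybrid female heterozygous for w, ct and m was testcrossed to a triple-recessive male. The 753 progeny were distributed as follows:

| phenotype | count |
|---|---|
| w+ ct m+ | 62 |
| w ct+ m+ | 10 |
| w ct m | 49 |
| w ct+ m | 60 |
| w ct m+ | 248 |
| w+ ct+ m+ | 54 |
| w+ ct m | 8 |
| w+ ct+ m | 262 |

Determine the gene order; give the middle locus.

The two most frequent reciprocal classes, w ct m+ and w+ ct+ m, are the parental types, so the F1 was w ct m+ / w+ ct+ m.
The two rarest classes, w ct+ m+ and w+ ct m, are the double crossovers. Comparing them with the parentals, only the ct allele has switched, so ct is the middle locus and the order is w – ct – m.

ct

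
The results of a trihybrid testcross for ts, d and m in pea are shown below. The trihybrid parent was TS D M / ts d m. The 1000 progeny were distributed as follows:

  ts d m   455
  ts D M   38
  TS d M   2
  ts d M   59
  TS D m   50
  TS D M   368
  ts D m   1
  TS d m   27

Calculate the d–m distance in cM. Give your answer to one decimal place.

11.2 cM

The two rarest classes, TS d M and ts D m, are the double crossovers. Comparing them with the parentals, only the d allele has switched, so d is the middle locus and the order is ts – d – m.
Crossovers in the d–m interval produce the single-crossover classes TS D m and ts d M (50 + 59 = 109) plus the double crossovers (3).
RF(d–m) = (109 + 3) / 1000 = 112/1000 = 0.1120 → 11.2 cM.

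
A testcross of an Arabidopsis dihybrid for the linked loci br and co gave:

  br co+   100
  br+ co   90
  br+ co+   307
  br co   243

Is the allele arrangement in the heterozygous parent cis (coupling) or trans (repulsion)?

cis

The two most frequent classes are br+ co+ (307) and br co (243); these are the parental (non-recombinant) types.
So the F1 carried br+ co+ on one chromosome and br co on the other — the recessive alleles are on the same chromosome (cis / coupling).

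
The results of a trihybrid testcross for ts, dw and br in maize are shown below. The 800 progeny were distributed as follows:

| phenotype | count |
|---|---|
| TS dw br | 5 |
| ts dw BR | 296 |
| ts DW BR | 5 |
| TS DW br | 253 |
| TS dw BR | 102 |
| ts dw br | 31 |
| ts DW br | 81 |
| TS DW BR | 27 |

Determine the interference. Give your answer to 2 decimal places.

0.39

The two most frequent reciprocal classes, TS DW br and ts dw BR, are the parental types, so the F1 was TS DW br / ts dw BR.
The two rarest classes, TS dw br and ts DW BR, are the double crossovers. Comparing them with the parentals, only the dw allele has switched, so dw is the middle locus and the order is br – dw – ts.
br–dw: (58 + 10)/800 = 0.0850; dw–ts: (183 + 10)/800 = 0.2412.
Expected DCO frequency = 0.0850 × 0.2412 ≈ 0.02050; observed = 10/800 ≈ 0.01250.
Coefficient of coincidence = 0.01250/0.02050 ≈ 0.61; interference = 1 − 0.61 = 0.39.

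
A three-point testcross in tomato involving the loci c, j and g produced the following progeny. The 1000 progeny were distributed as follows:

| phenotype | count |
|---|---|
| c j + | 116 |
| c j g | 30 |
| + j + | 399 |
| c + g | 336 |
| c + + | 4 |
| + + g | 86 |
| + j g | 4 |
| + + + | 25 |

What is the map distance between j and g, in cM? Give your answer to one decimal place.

The two most frequent reciprocal classes, + j + and c + g, are the parental types, so the F1 was + j + / c + g.
The two rarest classes, + j g and c + +, are the double crossovers. Comparing them with the parentals, only the g allele has switched, so g is the middle locus and the order is j – g – c.
Crossovers in the j–g interval produce the single-crossover classes + + + and c j g (25 + 30 = 55) plus the double crossovers (8).
RF(j–g) = (55 + 8) / 1000 = 63/1000 = 0.0630 → 6.3 cM.

6.3 cM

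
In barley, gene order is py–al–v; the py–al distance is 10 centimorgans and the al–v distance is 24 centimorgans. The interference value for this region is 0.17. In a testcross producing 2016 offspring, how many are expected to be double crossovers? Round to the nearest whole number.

Map distances give recombination frequencies of 0.100 and 0.240 for the two intervals.
With interference 0.17 (so coincidence = 0.83), expected double-crossover frequency = 0.100 × 0.240 × 0.83 = 0.01992.
Expected number = 0.01992 × 2016 = 40.16 ≈ 40.

40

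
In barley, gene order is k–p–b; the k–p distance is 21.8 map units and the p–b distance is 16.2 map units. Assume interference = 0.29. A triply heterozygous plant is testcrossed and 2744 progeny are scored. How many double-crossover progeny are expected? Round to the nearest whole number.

69

Map distances give recombination frequencies of 0.218 and 0.162 for the two intervals.
With interference 0.29 (so coincidence = 0.71), expected double-crossover frequency = 0.218 × 0.162 × 0.71 = 0.02507.
Expected number = 0.02507 × 2744 = 68.80 ≈ 69.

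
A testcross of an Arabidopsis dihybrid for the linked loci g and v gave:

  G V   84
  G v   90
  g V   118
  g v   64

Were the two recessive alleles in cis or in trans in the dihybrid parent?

The two most frequent classes are G v (90) and g V (118); these are the parental (non-recombinant) types.
So the F1 carried G v on one chromosome and g V on the other — the recessive alleles are on opposite chromosomes (trans / repulsion).

trans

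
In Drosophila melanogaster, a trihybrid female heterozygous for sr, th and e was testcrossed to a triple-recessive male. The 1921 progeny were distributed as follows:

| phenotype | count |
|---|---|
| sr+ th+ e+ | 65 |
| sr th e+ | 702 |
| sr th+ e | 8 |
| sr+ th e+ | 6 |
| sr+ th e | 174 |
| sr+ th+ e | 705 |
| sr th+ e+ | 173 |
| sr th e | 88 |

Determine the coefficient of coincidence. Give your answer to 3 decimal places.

The two most frequent reciprocal classes, sr th e+ and sr+ th+ e, are the parental types, so the F1 was sr th e+ / sr+ th+ e.
The two rarest classes, sr+ th e+ and sr th+ e, are the double crossovers. Comparing them with the parentals, only the sr allele has switched, so sr is the middle locus and the order is th – sr – e.
th–sr: (347 + 14)/1921 = 0.1879; sr–e: (153 + 14)/1921 = 0.0869.
Expected DCO frequency = 0.1879 × 0.0869 ≈ 0.01633; observed = 14/1921 ≈ 0.00729.
Coefficient of coincidence = 0.00729/0.01633 ≈ 0.446.

0.446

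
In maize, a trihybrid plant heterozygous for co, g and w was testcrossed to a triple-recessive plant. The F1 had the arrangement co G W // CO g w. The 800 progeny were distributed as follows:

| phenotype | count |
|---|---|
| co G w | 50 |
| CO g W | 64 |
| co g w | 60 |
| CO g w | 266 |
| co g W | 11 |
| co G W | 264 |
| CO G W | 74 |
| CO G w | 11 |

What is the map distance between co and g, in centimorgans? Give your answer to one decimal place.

19.5 centimorgans

The two rarest classes, co g W and CO G w, are the double crossovers. Comparing them with the parentals, only the g allele has switched, so g is the middle locus and the order is co – g – w.
Crossovers in the co–g interval produce the single-crossover classes CO G W and co g w (74 + 60 = 134) plus the double crossovers (22).
RF(co–g) = (134 + 22) / 800 = 156/800 = 0.1950 → 19.5 centimorgans.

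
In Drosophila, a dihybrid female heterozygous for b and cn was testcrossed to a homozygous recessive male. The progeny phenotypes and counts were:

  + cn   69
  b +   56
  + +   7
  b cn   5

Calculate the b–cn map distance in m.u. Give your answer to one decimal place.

8.8 m.u.

The two most frequent classes, + cn (69) and b + (56), are the parental types, so the F1 was + cn / b +.
The recombinant classes are + + and b cn: 7 + 5 = 12.
Recombination frequency = 12/137 = 0.0876 ≈ 8.8%, i.e. 8.8 m.u.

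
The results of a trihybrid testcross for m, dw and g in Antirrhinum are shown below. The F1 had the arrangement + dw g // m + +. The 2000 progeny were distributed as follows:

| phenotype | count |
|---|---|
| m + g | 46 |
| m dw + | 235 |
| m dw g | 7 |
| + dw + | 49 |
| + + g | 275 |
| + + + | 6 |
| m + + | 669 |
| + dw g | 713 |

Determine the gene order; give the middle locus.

The two rarest classes, m dw g and + + +, are the double crossovers. Comparing them with the parentals, only the m allele has switched, so m is the middle locus and the order is dw – m – g.

m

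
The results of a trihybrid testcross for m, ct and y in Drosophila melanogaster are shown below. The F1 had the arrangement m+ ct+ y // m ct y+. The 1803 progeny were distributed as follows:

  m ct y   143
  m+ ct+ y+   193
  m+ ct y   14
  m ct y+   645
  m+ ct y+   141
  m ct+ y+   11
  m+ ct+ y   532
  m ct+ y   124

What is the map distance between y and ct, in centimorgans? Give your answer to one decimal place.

20.0 centimorgans

The two rarest classes, m+ ct y and m ct+ y+, are the double crossovers. Comparing them with the parentals, only the ct allele has switched, so ct is the middle locus and the order is m – ct – y.
Crossovers in the ct–y interval produce the single-crossover classes m+ ct+ y+ and m ct y (193 + 143 = 336) plus the double crossovers (25).
RF(ct–y) = (336 + 25) / 1803 = 361/1803 = 0.2002 → 20.0 centimorgans.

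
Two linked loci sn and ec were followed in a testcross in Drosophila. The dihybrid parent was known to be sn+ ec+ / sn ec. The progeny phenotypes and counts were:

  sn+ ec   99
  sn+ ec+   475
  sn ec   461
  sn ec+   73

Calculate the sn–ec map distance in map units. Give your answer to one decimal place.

The recombinant classes are sn+ ec and sn ec+: 99 + 73 = 172.
Recombination frequency = 172/1108 = 0.1552 ≈ 15.5%, i.e. 15.5 map units.

15.5 map units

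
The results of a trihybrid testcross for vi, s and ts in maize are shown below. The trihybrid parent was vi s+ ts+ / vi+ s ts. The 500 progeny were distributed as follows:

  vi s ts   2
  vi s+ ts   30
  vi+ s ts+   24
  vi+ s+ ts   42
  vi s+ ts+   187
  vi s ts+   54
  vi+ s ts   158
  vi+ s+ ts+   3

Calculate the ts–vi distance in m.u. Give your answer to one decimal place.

11.8 m.u.

The two rarest classes, vi+ s+ ts+ and vi s ts, are the double crossovers. Comparing them with the parentals, only the vi allele has switched, so vi is the middle locus and the order is s – vi – ts.
Crossovers in the vi–ts interval produce the single-crossover classes vi s+ ts and vi+ s ts+ (30 + 24 = 54) plus the double crossovers (5).
RF(vi–ts) = (54 + 5) / 500 = 59/500 = 0.1180 → 11.8 m.u.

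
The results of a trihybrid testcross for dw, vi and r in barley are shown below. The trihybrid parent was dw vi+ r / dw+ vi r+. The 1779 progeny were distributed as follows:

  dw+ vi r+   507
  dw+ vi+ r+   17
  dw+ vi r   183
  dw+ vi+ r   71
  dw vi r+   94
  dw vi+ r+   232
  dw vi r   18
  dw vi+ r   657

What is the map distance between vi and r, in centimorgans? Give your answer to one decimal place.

The two rarest classes, dw vi r and dw+ vi+ r+, are the double crossovers. Comparing them with the parentals, only the vi allele has switched, so vi is the middle locus and the order is r – vi – dw.
Crossovers in the r–vi interval produce the single-crossover classes dw vi+ r+ and dw+ vi r (232 + 183 = 415) plus the double crossovers (35).
RF(r–vi) = (415 + 35) / 1779 = 450/1779 = 0.2530 → 25.3 centimorgans.

25.3 centimorgans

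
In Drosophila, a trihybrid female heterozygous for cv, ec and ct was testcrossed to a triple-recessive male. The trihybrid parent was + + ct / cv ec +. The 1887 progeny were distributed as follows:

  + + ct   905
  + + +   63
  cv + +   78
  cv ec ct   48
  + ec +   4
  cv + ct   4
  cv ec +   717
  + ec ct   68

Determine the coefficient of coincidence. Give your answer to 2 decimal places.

0.82

The two rarest classes, cv + ct and + ec +, are the double crossovers. Comparing them with the parentals, only the cv allele has switched, so cv is the middle locus and the order is ec – cv – ct.
ec–cv: (146 + 8)/1887 = 0.0816; cv–ct: (111 + 8)/1887 = 0.0631.
Expected DCO frequency = 0.0816 × 0.0631 ≈ 0.00515; observed = 8/1887 ≈ 0.00424.
Coefficient of coincidence = 0.00424/0.00515 ≈ 0.82.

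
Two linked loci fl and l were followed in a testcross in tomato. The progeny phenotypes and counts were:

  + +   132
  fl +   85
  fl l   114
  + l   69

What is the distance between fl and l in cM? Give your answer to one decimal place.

38.5 cM

The two most frequent classes, + + (132) and fl l (114), are the parental types, so the F1 was + + / fl l.
The recombinant classes are + l and fl +: 69 + 85 = 154.
Recombination frequency = 154/400 = 0.3850 ≈ 38.5%, i.e. 38.5 cM.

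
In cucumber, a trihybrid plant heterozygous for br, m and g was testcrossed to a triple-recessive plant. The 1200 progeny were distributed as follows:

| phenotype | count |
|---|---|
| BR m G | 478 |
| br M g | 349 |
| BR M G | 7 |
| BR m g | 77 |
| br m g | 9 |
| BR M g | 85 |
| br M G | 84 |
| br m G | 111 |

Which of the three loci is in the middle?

The two most frequent reciprocal classes, BR m G and br M g, are the parental types, so the F1 was BR m G / br M g.
The two rarest classes, BR M G and br m g, are the double crossovers. Comparing them with the parentals, only the m allele has switched, so m is the middle locus and the order is br – m – g.

m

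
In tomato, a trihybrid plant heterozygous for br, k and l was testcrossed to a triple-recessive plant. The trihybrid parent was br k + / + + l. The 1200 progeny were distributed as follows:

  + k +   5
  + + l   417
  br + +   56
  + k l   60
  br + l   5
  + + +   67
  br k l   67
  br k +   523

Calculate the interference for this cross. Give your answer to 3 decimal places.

0.339

The two rarest classes, + k + and br + l, are the double crossovers. Comparing them with the parentals, only the br allele has switched, so br is the middle locus and the order is l – br – k.
l–br: (134 + 10)/1200 = 0.1200; br–k: (116 + 10)/1200 = 0.1050.
Expected DCO frequency = 0.1200 × 0.1050 ≈ 0.01260; observed = 10/1200 ≈ 0.00833.
Coefficient of coincidence = 0.00833/0.01260 ≈ 0.661; interference = 1 − 0.661 = 0.339.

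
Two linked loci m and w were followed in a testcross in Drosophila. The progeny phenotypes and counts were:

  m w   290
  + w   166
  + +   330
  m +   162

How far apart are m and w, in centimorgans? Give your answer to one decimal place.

34.6 centimorgans

The two most frequent classes, + + (330) and m w (290), are the parental types, so the F1 was + + / m w.
The recombinant classes are + w and m +: 166 + 162 = 328.
Recombination frequency = 328/948 = 0.3460 ≈ 34.6%, i.e. 34.6 centimorgans.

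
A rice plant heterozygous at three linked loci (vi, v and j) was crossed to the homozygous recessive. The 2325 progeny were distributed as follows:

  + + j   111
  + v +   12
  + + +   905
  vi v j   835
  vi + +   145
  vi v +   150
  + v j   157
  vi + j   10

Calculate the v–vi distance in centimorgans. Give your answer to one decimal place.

13.9 centimorgans

The two most frequent reciprocal classes, + + + and vi v j, are the parental types, so the F1 was + + + / vi v j.
The two rarest classes, + v + and vi + j, are the double crossovers. Comparing them with the parentals, only the v allele has switched, so v is the middle locus and the order is j – v – vi.
Crossovers in the v–vi interval produce the single-crossover classes vi + + and + v j (145 + 157 = 302) plus the double crossovers (22).
RF(v–vi) = (302 + 22) / 2325 = 324/2325 = 0.1394 → 13.9 centimorgans.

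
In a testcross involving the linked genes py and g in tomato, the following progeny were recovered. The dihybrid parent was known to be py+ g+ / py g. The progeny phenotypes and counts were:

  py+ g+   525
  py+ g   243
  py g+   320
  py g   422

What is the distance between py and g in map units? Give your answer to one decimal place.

37.3 map units

The recombinant classes are py+ g and py g+: 243 + 320 = 563.
Recombination frequency = 563/1510 = 0.3728 ≈ 37.3%, i.e. 37.3 map units.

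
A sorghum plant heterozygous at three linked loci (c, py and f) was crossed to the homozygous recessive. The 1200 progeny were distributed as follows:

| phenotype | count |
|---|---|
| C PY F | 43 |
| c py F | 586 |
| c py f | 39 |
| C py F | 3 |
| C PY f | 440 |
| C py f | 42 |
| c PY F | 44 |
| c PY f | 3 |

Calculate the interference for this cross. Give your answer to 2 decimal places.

The two most frequent reciprocal classes, c py F and C PY f, are the parental types, so the F1 was c py F / C PY f.
The two rarest classes, C py F and c PY f, are the double crossovers. Comparing them with the parentals, only the c allele has switched, so c is the middle locus and the order is py – c – f.
py–c: (86 + 6)/1200 = 0.0767; c–f: (82 + 6)/1200 = 0.0733.
Expected DCO frequency = 0.0767 × 0.0733 ≈ 0.00562; observed = 6/1200 ≈ 0.00500.
Coefficient of coincidence = 0.00500/0.00562 ≈ 0.89; interference = 1 − 0.89 = 0.11.

0.11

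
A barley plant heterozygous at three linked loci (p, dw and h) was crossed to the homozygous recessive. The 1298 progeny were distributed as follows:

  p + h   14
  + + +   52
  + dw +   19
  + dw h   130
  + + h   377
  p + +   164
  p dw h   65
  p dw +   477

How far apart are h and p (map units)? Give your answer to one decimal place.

11.6 map units

The two most frequent reciprocal classes, p dw + and + + h, are the parental types, so the F1 was p dw + / + + h.
The two rarest classes, + dw + and p + h, are the double crossovers. Comparing them with the parentals, only the p allele has switched, so p is the middle locus and the order is dw – p – h.
Crossovers in the p–h interval produce the single-crossover classes p dw h and + + + (65 + 52 = 117) plus the double crossovers (33).
RF(p–h) = (117 + 33) / 1298 = 150/1298 = 0.1156 → 11.6 map units.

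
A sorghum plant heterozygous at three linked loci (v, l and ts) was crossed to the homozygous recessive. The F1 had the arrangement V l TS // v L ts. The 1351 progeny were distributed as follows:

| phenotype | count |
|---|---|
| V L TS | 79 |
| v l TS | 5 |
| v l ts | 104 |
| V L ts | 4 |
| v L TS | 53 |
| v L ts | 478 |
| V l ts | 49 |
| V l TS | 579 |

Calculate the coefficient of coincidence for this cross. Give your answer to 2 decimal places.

0.57

The two rarest classes, v l TS and V L ts, are the double crossovers. Comparing them with the parentals, only the v allele has switched, so v is the middle locus and the order is ts – v – l.
ts–v: (102 + 9)/1351 = 0.0822; v–l: (183 + 9)/1351 = 0.1421.
Expected DCO frequency = 0.0822 × 0.1421 ≈ 0.01168; observed = 9/1351 ≈ 0.00666.
Coefficient of coincidence = 0.00666/0.01168 ≈ 0.57.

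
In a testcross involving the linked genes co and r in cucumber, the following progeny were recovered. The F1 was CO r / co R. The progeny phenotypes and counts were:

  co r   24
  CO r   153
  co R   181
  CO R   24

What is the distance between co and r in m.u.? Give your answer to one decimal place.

12.6 m.u.

The recombinant classes are CO R and co r: 24 + 24 = 48.
Recombination frequency = 48/382 = 0.1257 ≈ 12.6%, i.e. 12.6 m.u.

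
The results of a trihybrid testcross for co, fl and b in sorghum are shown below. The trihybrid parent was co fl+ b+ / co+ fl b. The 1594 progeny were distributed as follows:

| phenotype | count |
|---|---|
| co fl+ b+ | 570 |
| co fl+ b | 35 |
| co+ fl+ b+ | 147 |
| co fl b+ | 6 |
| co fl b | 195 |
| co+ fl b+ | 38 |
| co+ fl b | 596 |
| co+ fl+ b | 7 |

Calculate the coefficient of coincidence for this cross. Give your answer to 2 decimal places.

The two rarest classes, co fl b+ and co+ fl+ b, are the double crossovers. Comparing them with the parentals, only the fl allele has switched, so fl is the middle locus and the order is co – fl – b.
co–fl: (342 + 13)/1594 = 0.2227; fl–b: (73 + 13)/1594 = 0.0540.
Expected DCO frequency = 0.2227 × 0.0540 ≈ 0.01203; observed = 13/1594 ≈ 0.00816.
Coefficient of coincidence = 0.00816/0.01203 ≈ 0.68.

0.68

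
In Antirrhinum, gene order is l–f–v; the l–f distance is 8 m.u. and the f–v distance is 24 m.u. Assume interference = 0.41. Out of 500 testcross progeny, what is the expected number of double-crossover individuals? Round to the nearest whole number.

6

Map distances give recombination frequencies of 0.080 and 0.240 for the two intervals.
With interference 0.41 (so coincidence = 0.59), expected double-crossover frequency = 0.080 × 0.240 × 0.59 = 0.01133.
Expected number = 0.01133 × 500 = 5.66 ≈ 6.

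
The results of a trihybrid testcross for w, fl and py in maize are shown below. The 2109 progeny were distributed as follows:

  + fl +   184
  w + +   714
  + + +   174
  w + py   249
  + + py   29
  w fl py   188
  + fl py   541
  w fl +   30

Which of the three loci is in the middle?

The two most frequent reciprocal classes, w + + and + fl py, are the parental types, so the F1 was w + + / + fl py.
The two rarest classes, w fl + and + + py, are the double crossovers. Comparing them with the parentals, only the fl allele has switched, so fl is the middle locus and the order is py – fl – w.

fl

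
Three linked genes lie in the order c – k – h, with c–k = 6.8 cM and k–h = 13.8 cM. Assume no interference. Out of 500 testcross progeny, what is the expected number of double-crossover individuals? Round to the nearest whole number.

Map distances give recombination frequencies of 0.068 and 0.138 for the two intervals.
With no interference, expected double-crossover frequency = 0.068 × 0.138 = 0.00938.
Expected number = 0.00938 × 500 = 4.69 ≈ 5.

5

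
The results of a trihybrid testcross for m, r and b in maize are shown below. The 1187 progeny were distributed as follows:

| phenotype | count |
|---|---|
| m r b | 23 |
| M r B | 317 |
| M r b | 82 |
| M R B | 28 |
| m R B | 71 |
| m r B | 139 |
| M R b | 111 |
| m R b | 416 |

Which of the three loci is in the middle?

The two most frequent reciprocal classes, m R b and M r B, are the parental types, so the F1 was m R b / M r B.
The two rarest classes, m r b and M R B, are the double crossovers. Comparing them with the parentals, only the r allele has switched, so r is the middle locus and the order is b – r – m.

r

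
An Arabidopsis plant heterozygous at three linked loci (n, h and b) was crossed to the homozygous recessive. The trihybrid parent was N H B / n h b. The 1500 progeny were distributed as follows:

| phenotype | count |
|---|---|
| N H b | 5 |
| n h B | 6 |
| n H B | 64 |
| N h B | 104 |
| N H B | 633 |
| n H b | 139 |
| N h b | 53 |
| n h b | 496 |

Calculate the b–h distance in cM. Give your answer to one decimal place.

The two rarest classes, N H b and n h B, are the double crossovers. Comparing them with the parentals, only the b allele has switched, so b is the middle locus and the order is h – b – n.
Crossovers in the h–b interval produce the single-crossover classes N h B and n H b (104 + 139 = 243) plus the double crossovers (11).
RF(h–b) = (243 + 11) / 1500 = 254/1500 = 0.1693 → 16.9 cM.

16.9 cM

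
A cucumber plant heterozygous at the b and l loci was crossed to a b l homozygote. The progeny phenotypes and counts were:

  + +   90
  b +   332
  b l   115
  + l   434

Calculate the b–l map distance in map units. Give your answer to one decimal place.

21.1 map units

The two most frequent classes, + l (434) and b + (332), are the parental types, so the F1 was + l / b +.
The recombinant classes are + + and b l: 90 + 115 = 205.
Recombination frequency = 205/971 = 0.2111 ≈ 21.1%, i.e. 21.1 map units.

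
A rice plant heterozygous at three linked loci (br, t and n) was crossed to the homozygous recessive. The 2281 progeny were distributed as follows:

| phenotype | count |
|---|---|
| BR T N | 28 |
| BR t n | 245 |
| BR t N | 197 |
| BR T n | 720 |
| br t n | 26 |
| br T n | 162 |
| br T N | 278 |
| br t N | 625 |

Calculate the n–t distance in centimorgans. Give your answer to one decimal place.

25.3 centimorgans

The two most frequent reciprocal classes, br t N and BR T n, are the parental types, so the F1 was br t N / BR T n.
The two rarest classes, br t n and BR T N, are the double crossovers. Comparing them with the parentals, only the n allele has switched, so n is the middle locus and the order is br – n – t.
Crossovers in the n–t interval produce the single-crossover classes br T N and BR t n (278 + 245 = 523) plus the double crossovers (54).
RF(n–t) = (523 + 54) / 2281 = 577/2281 = 0.2530 → 25.3 centimorgans.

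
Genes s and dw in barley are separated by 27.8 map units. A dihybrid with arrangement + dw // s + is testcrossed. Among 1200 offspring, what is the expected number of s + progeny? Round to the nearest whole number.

A map distance of 27.8 map units corresponds to a recombination frequency of 0.278.
The F1 is + dw / s +, so s + is a parental gamete class with expected frequency (1 − r)/2 = 0.722/2 = 0.3610.
Expected number = 0.3610 × 1200 = 433.20 ≈ 433.

433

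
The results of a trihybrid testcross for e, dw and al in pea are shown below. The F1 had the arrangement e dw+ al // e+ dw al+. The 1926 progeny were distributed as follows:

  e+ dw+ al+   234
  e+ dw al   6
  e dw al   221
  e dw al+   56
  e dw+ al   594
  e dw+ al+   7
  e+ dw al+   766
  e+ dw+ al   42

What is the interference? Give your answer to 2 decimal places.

0.52

The two rarest classes, e dw+ al+ and e+ dw al, are the double crossovers. Comparing them with the parentals, only the al allele has switched, so al is the middle locus and the order is e – al – dw.
e–al: (98 + 13)/1926 = 0.0576; al–dw: (455 + 13)/1926 = 0.2430.
Expected DCO frequency = 0.0576 × 0.2430 ≈ 0.01400; observed = 13/1926 ≈ 0.00675.
Coefficient of coincidence = 0.00675/0.01400 ≈ 0.48; interference = 1 − 0.48 = 0.52.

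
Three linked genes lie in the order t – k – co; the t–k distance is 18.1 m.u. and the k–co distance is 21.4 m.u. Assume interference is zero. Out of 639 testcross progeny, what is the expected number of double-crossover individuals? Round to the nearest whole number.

Map distances give recombination frequencies of 0.181 and 0.214 for the two intervals.
With no interference, expected double-crossover frequency = 0.181 × 0.214 = 0.03873.
Expected number = 0.03873 × 639 = 24.75 ≈ 25.

25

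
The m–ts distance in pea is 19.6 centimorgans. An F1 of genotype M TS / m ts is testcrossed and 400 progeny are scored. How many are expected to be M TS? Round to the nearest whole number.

161

A map distance of 19.6 centimorgans corresponds to a recombination frequency of 0.196.
The F1 is M TS / m ts, so M TS is a parental gamete class with expected frequency (1 − r)/2 = 0.804/2 = 0.4020.
Expected number = 0.4020 × 400 = 160.80 ≈ 161.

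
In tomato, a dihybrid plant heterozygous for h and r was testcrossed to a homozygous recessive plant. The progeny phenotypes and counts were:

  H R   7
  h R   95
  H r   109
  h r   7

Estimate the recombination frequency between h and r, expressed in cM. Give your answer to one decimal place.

The two most frequent classes, H r (109) and h R (95), are the parental types, so the F1 was H r / h R.
The recombinant classes are H R and h r: 7 + 7 = 14.
Recombination frequency = 14/218 = 0.0642 ≈ 6.4%, i.e. 6.4 cM.

6.4 cM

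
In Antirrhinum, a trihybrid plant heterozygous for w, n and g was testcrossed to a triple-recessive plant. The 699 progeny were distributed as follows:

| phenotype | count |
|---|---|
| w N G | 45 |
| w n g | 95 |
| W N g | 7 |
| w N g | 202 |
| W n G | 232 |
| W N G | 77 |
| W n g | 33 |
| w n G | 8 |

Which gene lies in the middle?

w

The two most frequent reciprocal classes, W n G and w N g, are the parental types, so the F1 was W n G / w N g.
The two rarest classes, w n G and W N g, are the double crossovers. Comparing them with the parentals, only the w allele has switched, so w is the middle locus and the order is g – w – n.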